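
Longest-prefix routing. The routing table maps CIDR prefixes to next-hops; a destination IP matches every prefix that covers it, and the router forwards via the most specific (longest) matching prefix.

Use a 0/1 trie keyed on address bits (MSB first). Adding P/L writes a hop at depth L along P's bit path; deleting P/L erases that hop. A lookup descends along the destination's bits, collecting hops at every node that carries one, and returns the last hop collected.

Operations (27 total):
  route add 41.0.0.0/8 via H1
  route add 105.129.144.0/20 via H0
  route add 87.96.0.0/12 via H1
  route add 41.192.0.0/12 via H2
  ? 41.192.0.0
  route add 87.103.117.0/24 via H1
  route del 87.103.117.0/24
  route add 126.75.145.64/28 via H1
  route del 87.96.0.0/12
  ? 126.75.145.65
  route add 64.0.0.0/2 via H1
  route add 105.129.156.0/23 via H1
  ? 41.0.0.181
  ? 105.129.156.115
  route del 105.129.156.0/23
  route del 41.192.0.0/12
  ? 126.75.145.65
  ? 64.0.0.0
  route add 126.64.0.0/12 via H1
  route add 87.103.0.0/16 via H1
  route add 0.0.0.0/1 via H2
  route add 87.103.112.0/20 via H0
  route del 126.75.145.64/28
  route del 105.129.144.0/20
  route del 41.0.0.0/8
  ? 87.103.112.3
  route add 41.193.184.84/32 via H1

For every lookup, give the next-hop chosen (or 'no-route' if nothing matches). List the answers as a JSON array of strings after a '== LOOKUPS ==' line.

Apply in order:
  add 41.0.0.0/8 -> H1 at depth 8
  add 105.129.144.0/20 -> H0 at depth 20
  add 87.96.0.0/12 -> H1 at depth 12
  add 41.192.0.0/12 -> H2 at depth 12
  lookup 41.192.0.0: bits 001010011100 walk d0:-→d1:-→d2:-→d3:-→d4:-→d5:-→d6:-→d7:-→d8:H1→d9:-→d10:-→d11:-→d12:H2 -> H2
  add 87.103.117.0/24 -> H1 at depth 24
  del 87.103.117.0/24 (clear depth 24)
  add 126.75.145.64/28 -> H1 at depth 28
  del 87.96.0.0/12 (clear depth 12)
  lookup 126.75.145.65: bits 0111111001001011100100010100 walk d0:-→d1:-→d2:-→d3:-→d4:-→d5:-→d6:-→d7:-→d8:-→d9:-→d10:-→d11:-→d12:-→d13:-→d14:-→d15:-→d16:-→d17:-→d18:-→d19:-→d20:-→d21:-→d22:-→d23:-→d24:-→d25:-→d26:-→d27:-→d28:H1 -> H1
  add 64.0.0.0/2 -> H1 at depth 2
  add 105.129.156.0/23 -> H1 at depth 23
  lookup 41.0.0.181: bits 00101001 walk d0:-→d1:-→d2:-→d3:-→d4:-→d5:-→d6:-→d7:-→d8:H1 -> H1
  lookup 105.129.156.115: bits 01101001100000011001110 walk d0:-→d1:-→d2:H1→d3:-→d4:-→d5:-→d6:-→d7:-→d8:-→d9:-→d10:-→d11:-→d12:-→d13:-→d14:-→d15:-→d16:-→d17:-→d18:-→d19:-→d20:H0→d21:-→d22:-→d23:H1 -> H1
  del 105.129.156.0/23 (clear depth 23)
  del 41.192.0.0/12 (clear depth 12)
  lookup 126.75.145.65: bits 0111111001001011100100010100 walk d0:-→d1:-→d2:H1→d3:-→d4:-→d5:-→d6:-→d7:-→d8:-→d9:-→d10:-→d11:-→d12:-→d13:-→d14:-→d15:-→d16:-→d17:-→d18:-→d19:-→d20:-→d21:-→d22:-→d23:-→d24:-→d25:-→d26:-→d27:-→d28:H1 -> H1
  lookup 64.0.0.0: bits 010 walk d0:-→d1:-→d2:H1→d3:- -> H1
  add 126.64.0.0/12 -> H1 at depth 12
  add 87.103.0.0/16 -> H1 at depth 16
  add 0.0.0.0/1 -> H2 at depth 1
  add 87.103.112.0/20 -> H0 at depth 20
  del 126.75.145.64/28 (clear depth 28)
  del 105.129.144.0/20 (clear depth 20)
  del 41.0.0.0/8 (clear depth 8)
  lookup 87.103.112.3: bits 010101110110011101110 walk d0:-→d1:H2→d2:H1→d3:-→d4:-→d5:-→d6:-→d7:-→d8:-→d9:-→d10:-→d11:-→d12:-→d13:-→d14:-→d15:-→d16:H1→d17:-→d18:-→d19:-→d20:H0→d21:- -> H0
  add 41.193.184.84/32 -> H1 at depth 32

== LOOKUPS ==
["H2","H1","H1","H1","H1","H1","H0"]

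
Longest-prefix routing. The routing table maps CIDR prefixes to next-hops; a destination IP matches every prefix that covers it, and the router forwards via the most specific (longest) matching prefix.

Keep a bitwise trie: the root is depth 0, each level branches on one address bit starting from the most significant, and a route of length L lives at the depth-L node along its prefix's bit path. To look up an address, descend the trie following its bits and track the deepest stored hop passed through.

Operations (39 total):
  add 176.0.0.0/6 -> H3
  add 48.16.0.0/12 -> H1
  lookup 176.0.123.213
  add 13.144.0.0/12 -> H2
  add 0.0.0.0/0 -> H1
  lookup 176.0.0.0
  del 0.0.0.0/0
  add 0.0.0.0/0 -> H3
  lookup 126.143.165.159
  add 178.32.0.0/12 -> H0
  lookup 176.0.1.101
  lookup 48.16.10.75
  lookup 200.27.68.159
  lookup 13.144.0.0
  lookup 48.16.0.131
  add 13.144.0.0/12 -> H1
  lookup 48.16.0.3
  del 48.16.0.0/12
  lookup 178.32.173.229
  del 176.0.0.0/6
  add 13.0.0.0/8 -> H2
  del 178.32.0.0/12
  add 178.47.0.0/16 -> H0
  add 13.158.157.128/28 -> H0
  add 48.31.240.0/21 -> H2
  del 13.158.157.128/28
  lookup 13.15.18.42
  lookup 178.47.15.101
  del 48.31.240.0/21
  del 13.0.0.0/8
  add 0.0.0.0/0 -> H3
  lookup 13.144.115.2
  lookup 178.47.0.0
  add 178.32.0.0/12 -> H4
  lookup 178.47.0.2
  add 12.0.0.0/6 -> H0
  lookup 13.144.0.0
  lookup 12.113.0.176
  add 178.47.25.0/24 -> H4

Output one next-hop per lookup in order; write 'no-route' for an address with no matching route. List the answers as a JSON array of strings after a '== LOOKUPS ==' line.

Process each operation:
  add 176.0.0.0/6 -> H3 at depth 6
  add 48.16.0.0/12 -> H1 at depth 12
  lookup 176.0.123.213: bits 101100 walk d0:-→d1:-→d2:-→d3:-→d4:-→d5:-→d6:H3 -> H3
  add 13.144.0.0/12 -> H2 at depth 12
  add 0.0.0.0/0 -> H1 at depth 0
  lookup 176.0.0.0: bits 101100 walk d0:H1→d1:-→d2:-→d3:-→d4:-→d5:-→d6:H3 -> H3
  del 0.0.0.0/0 (clear depth 0)
  add 0.0.0.0/0 -> H3 at depth 0
  lookup 126.143.165.159: bits 0 walk d0:H3→d1:- -> H3
  add 178.32.0.0/12 -> H0 at depth 12
  lookup 176.0.1.101: bits 101100 walk d0:H3→d1:-→d2:-→d3:-→d4:-→d5:-→d6:H3 -> H3
  lookup 48.16.10.75: bits 001100000001 walk d0:H3→d1:-→d2:-→d3:-→d4:-→d5:-→d6:-→d7:-→d8:-→d9:-→d10:-→d11:-→d12:H1 -> H1
  lookup 200.27.68.159: bits 1 walk d0:H3→d1:- -> H3
  lookup 13.144.0.0: bits 000011011001 walk d0:H3→d1:-→d2:-→d3:-→d4:-→d5:-→d6:-→d7:-→d8:-→d9:-→d10:-→d11:-→d12:H2 -> H2
  lookup 48.16.0.131: bits 001100000001 walk d0:H3→d1:-→d2:-→d3:-→d4:-→d5:-→d6:-→d7:-→d8:-→d9:-→d10:-→d11:-→d12:H1 -> H1
  add 13.144.0.0/12 -> H1 at depth 12
  lookup 48.16.0.3: bits 001100000001 walk d0:H3→d1:-→d2:-→d3:-→d4:-→d5:-→d6:-→d7:-→d8:-→d9:-→d10:-→d11:-→d12:H1 -> H1
  del 48.16.0.0/12 (clear depth 12)
  lookup 178.32.173.229: bits 101100100010 walk d0:H3→d1:-→d2:-→d3:-→d4:-→d5:-→d6:H3→d7:-→d8:-→d9:-→d10:-→d11:-→d12:H0 -> H0
  del 176.0.0.0/6 (clear depth 6)
  add 13.0.0.0/8 -> H2 at depth 8
  del 178.32.0.0/12 (clear depth 12)
  add 178.47.0.0/16 -> H0 at depth 16
  add 13.158.157.128/28 -> H0 at depth 28
  add 48.31.240.0/21 -> H2 at depth 21
  del 13.158.157.128/28 (clear depth 28)
  lookup 13.15.18.42: bits 00001101 walk d0:H3→d1:-→d2:-→d3:-→d4:-→d5:-→d6:-→d7:-→d8:H2 -> H2
  lookup 178.47.15.101: bits 1011001000101111 walk d0:H3→d1:-→d2:-→d3:-→d4:-→d5:-→d6:-→d7:-→d8:-→d9:-→d10:-→d11:-→d12:-→d13:-→d14:-→d15:-→d16:H0 -> H0
  del 48.31.240.0/21 (clear depth 21)
  del 13.0.0.0/8 (clear depth 8)
  add 0.0.0.0/0 -> H3 at depth 0
  lookup 13.144.115.2: bits 000011011001 walk d0:H3→d1:-→d2:-→d3:-→d4:-→d5:-→d6:-→d7:-→d8:-→d9:-→d10:-→d11:-→d12:H1 -> H1
  lookup 178.47.0.0: bits 1011001000101111 walk d0:H3→d1:-→d2:-→d3:-→d4:-→d5:-→d6:-→d7:-→d8:-→d9:-→d10:-→d11:-→d12:-→d13:-→d14:-→d15:-→d16:H0 -> H0
  add 178.32.0.0/12 -> H4 at depth 12
  lookup 178.47.0.2: bits 1011001000101111 walk d0:H3→d1:-→d2:-→d3:-→d4:-→d5:-→d6:-→d7:-→d8:-→d9:-→d10:-→d11:-→d12:H4→d13:-→d14:-→d15:-→d16:H0 -> H0
  add 12.0.0.0/6 -> H0 at depth 6
  lookup 13.144.0.0: bits 000011011001 walk d0:H3→d1:-→d2:-→d3:-→d4:-→d5:-→d6:H0→d7:-→d8:-→d9:-→d10:-→d11:-→d12:H1 -> H1
  lookup 12.113.0.176: bits 0000110 walk d0:H3→d1:-→d2:-→d3:-→d4:-→d5:-→d6:H0→d7:- -> H0
  add 178.47.25.0/24 -> H4 at depth 24

== LOOKUPS ==
["H3","H3","H3","H3","H1","H3","H2","H1","H1","H0","H2","H0","H1","H0","H0","H1","H0"]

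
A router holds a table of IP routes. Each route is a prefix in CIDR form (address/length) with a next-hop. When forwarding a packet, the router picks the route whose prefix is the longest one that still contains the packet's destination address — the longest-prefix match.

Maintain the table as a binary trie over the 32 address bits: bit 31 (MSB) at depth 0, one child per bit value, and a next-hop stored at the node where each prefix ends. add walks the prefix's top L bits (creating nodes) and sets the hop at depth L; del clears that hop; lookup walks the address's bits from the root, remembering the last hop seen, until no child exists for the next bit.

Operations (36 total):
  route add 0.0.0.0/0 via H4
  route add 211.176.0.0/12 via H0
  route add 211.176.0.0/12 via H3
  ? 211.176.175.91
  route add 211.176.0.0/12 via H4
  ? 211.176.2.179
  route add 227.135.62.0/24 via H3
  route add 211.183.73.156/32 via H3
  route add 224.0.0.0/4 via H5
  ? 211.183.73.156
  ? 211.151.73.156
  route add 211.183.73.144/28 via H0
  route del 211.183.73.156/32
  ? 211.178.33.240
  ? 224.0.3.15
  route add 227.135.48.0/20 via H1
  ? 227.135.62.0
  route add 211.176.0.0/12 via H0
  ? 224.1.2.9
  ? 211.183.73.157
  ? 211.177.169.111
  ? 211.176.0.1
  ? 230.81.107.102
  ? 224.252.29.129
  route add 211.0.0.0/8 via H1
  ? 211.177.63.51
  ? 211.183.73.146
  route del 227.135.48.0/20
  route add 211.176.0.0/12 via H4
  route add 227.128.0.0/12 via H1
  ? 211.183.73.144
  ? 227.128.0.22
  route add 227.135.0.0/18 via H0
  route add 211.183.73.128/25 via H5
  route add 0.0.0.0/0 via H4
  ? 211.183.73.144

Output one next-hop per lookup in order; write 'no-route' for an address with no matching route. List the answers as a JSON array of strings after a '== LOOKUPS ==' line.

Trace:
  add 0.0.0.0/0 -> H4 at depth 0
  add 211.176.0.0/12 -> H0 at depth 12
  add 211.176.0.0/12 -> H3 at depth 12
  Q 211.176.175.91: descend 110100111011 ; hops seen [H4,H3] ; pick H3
  add 211.176.0.0/12 -> H4 at depth 12
  Q 211.176.2.179: descend 110100111011 ; hops seen [H4,H4] ; pick H4
  add 227.135.62.0/24 -> H3 at depth 24
  add 211.183.73.156/32 -> H3 at depth 32
  add 224.0.0.0/4 -> H5 at depth 4
  Q 211.183.73.156: descend 11010011101101110100100110011100 ; hops seen [H4,H4,H3] ; pick H3
  Q 211.151.73.156: descend 1101001110 ; hops seen [H4] ; pick H4
  add 211.183.73.144/28 -> H0 at depth 28
  - 211.183.73.156/32 clear@32
  Q 211.178.33.240: descend 1101001110110 ; hops seen [H4,H4] ; pick H4
  Q 224.0.3.15: descend 111000 ; hops seen [H4,H5] ; pick H5
  add 227.135.48.0/20 -> H1 at depth 20
  Q 227.135.62.0: descend 111000111000011100111110 ; hops seen [H4,H5,H1,H3] ; pick H3
  add 211.176.0.0/12 -> H0 at depth 12
  Q 224.1.2.9: descend 111000 ; hops seen [H4,H5] ; pick H5
  Q 211.183.73.157: descend 1101001110110111010010011001110 ; hops seen [H4,H0,H0] ; pick H0
  Q 211.177.169.111: descend 1101001110110 ; hops seen [H4,H0] ; pick H0
  Q 211.176.0.1: descend 1101001110110 ; hops seen [H4,H0] ; pick H0
  Q 230.81.107.102: descend 11100 ; hops seen [H4,H5] ; pick H5
  Q 224.252.29.129: descend 111000 ; hops seen [H4,H5] ; pick H5
  add 211.0.0.0/8 -> H1 at depth 8
  Q 211.177.63.51: descend 1101001110110 ; hops seen [H4,H1,H0] ; pick H0
  Q 211.183.73.146: descend 1101001110110111010010011001 ; hops seen [H4,H1,H0,H0] ; pick H0
  - 227.135.48.0/20 clear@20
  add 211.176.0.0/12 -> H4 at depth 12
  add 227.128.0.0/12 -> H1 at depth 12
  Q 211.183.73.144: descend 1101001110110111010010011001 ; hops seen [H4,H1,H4,H0] ; pick H0
  Q 227.128.0.22: descend 1110001110000 ; hops seen [H4,H5,H1] ; pick H1
  add 227.135.0.0/18 -> H0 at depth 18
  add 211.183.73.128/25 -> H5 at depth 25
  add 0.0.0.0/0 -> H4 at depth 0
  Q 211.183.73.144: descend 1101001110110111010010011001 ; hops seen [H4,H1,H4,H5,H0] ; pick H0

== LOOKUPS ==
["H3","H4","H3","H4","H4","H5","H3","H5","H0","H0","H0","H5","H5","H0","H0","H0","H1","H0"]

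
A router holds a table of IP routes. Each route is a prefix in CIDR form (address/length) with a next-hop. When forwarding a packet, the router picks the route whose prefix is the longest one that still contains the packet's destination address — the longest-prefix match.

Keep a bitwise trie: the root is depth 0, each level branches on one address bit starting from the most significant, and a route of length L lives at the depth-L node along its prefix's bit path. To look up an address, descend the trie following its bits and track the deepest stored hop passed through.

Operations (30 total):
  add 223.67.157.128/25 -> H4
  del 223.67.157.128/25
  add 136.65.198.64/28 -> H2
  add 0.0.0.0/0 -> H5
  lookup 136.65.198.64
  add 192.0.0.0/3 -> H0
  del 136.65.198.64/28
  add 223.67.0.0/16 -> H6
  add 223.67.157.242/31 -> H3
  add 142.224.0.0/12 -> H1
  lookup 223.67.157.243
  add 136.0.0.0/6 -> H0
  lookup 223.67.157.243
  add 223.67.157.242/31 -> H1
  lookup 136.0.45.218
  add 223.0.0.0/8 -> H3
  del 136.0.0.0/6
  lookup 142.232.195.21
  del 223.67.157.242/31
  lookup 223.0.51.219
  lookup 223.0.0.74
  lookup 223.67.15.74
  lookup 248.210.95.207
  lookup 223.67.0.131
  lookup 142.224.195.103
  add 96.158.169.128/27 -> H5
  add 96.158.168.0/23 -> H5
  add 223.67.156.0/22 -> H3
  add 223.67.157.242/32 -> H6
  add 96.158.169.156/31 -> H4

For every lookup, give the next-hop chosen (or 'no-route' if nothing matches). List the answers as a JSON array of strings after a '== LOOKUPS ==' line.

Process each operation:
  add 223.67.157.128/25 -> H4 at depth 25
  del 223.67.157.128/25 (clear depth 25)
  add 136.65.198.64/28 -> H2 at depth 28
  add 0.0.0.0/0 -> H5 at depth 0
  lookup 136.65.198.64: bits 1000100001000001110001100100 walk d0:H5→d1:-→d2:-→d3:-→d4:-→d5:-→d6:-→d7:-→d8:-→d9:-→d10:-→d11:-→d12:-→d13:-→d14:-→d15:-→d16:-→d17:-→d18:-→d19:-→d20:-→d21:-→d22:-→d23:-→d24:-→d25:-→d26:-→d27:-→d28:H2 -> H2
  add 192.0.0.0/3 -> H0 at depth 3
  del 136.65.198.64/28 (clear depth 28)
  add 223.67.0.0/16 -> H6 at depth 16
  add 223.67.157.242/31 -> H3 at depth 31
  add 142.224.0.0/12 -> H1 at depth 12
  lookup 223.67.157.243: bits 1101111101000011100111011111001 walk d0:H5→d1:-→d2:-→d3:H0→d4:-→d5:-→d6:-→d7:-→d8:-→d9:-→d10:-→d11:-→d12:-→d13:-→d14:-→d15:-→d16:H6→d17:-→d18:-→d19:-→d20:-→d21:-→d22:-→d23:-→d24:-→d25:-→d26:-→d27:-→d28:-→d29:-→d30:-→d31:H3 -> H3
  add 136.0.0.0/6 -> H0 at depth 6
  lookup 223.67.157.243: bits 1101111101000011100111011111001 walk d0:H5→d1:-→d2:-→d3:H0→d4:-→d5:-→d6:-→d7:-→d8:-→d9:-→d10:-→d11:-→d12:-→d13:-→d14:-→d15:-→d16:H6→d17:-→d18:-→d19:-→d20:-→d21:-→d22:-→d23:-→d24:-→d25:-→d26:-→d27:-→d28:-→d29:-→d30:-→d31:H3 -> H3
  add 223.67.157.242/31 -> H1 at depth 31
  lookup 136.0.45.218: bits 100010000 walk d0:H5→d1:-→d2:-→d3:-→d4:-→d5:-→d6:H0→d7:-→d8:-→d9:- -> H0
  add 223.0.0.0/8 -> H3 at depth 8
  del 136.0.0.0/6 (clear depth 6)
  lookup 142.232.195.21: bits 100011101110 walk d0:H5→d1:-→d2:-→d3:-→d4:-→d5:-→d6:-→d7:-→d8:-→d9:-→d10:-→d11:-→d12:H1 -> H1
  del 223.67.157.242/31 (clear depth 31)
  lookup 223.0.51.219: bits 110111110 walk d0:H5→d1:-→d2:-→d3:H0→d4:-→d5:-→d6:-→d7:-→d8:H3→d9:- -> H3
  lookup 223.0.0.74: bits 110111110 walk d0:H5→d1:-→d2:-→d3:H0→d4:-→d5:-→d6:-→d7:-→d8:H3→d9:- -> H3
  lookup 223.67.15.74: bits 1101111101000011 walk d0:H5→d1:-→d2:-→d3:H0→d4:-→d5:-→d6:-→d7:-→d8:H3→d9:-→d10:-→d11:-→d12:-→d13:-→d14:-→d15:-→d16:H6 -> H6
  lookup 248.210.95.207: bits 11 walk d0:H5→d1:-→d2:- -> H5
  lookup 223.67.0.131: bits 1101111101000011 walk d0:H5→d1:-→d2:-→d3:H0→d4:-→d5:-→d6:-→d7:-→d8:H3→d9:-→d10:-→d11:-→d12:-→d13:-→d14:-→d15:-→d16:H6 -> H6
  lookup 142.224.195.103: bits 100011101110 walk d0:H5→d1:-→d2:-→d3:-→d4:-→d5:-→d6:-→d7:-→d8:-→d9:-→d10:-→d11:-→d12:H1 -> H1
  add 96.158.169.128/27 -> H5 at depth 27
  add 96.158.168.0/23 -> H5 at depth 23
  add 223.67.156.0/22 -> H3 at depth 22
  add 223.67.157.242/32 -> H6 at depth 32
  add 96.158.169.156/31 -> H4 at depth 31

== LOOKUPS ==
["H2","H3","H3","H0","H1","H3","H3","H6","H5","H6","H1"]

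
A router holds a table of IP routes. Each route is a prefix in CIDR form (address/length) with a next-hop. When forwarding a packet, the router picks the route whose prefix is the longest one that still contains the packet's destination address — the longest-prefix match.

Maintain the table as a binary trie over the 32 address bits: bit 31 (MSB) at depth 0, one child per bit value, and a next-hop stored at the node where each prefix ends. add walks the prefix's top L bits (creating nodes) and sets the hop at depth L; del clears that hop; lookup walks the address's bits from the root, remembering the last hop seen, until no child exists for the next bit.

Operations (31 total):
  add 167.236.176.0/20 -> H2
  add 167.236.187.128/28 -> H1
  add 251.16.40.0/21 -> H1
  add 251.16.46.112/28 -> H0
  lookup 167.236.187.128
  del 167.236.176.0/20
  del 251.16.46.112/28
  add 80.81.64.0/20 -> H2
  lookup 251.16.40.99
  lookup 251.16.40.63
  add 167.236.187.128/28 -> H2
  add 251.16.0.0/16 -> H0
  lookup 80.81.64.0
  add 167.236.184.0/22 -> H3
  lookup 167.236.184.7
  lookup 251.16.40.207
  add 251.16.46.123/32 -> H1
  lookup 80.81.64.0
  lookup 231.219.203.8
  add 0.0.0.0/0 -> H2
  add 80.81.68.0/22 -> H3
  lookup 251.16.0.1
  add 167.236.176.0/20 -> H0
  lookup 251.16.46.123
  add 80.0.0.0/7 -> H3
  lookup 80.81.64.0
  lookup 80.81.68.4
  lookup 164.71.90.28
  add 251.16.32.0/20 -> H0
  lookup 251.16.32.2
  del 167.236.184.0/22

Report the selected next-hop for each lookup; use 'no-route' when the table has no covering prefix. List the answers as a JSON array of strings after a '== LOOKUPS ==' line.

Apply in order:
  + 167.236.176.0/20 (H2) depth=20
  + 167.236.187.128/28 (H1) depth=28
  + 251.16.40.0/21 (H1) depth=21
  + 251.16.46.112/28 (H0) depth=28
  Q 167.236.187.128: descend 1010011111101100101110111000 ; hops seen [H2,H1] ; pick H1
  del 167.236.176.0/20 (clear depth 20)
  del 251.16.46.112/28 (clear depth 28)
  + 80.81.64.0/20 (H2) depth=20
  Q 251.16.40.99: descend 111110110001000000101 ; hops seen [H1] ; pick H1
  Q 251.16.40.63: descend 111110110001000000101 ; hops seen [H1] ; pick H1
  + 167.236.187.128/28 (H2) depth=28
  + 251.16.0.0/16 (H0) depth=16
  Q 80.81.64.0: descend 01010000010100010100 ; hops seen [H2] ; pick H2
  + 167.236.184.0/22 (H3) depth=22
  Q 167.236.184.7: descend 1010011111101100101110 ; hops seen [H3] ; pick H3
  Q 251.16.40.207: descend 111110110001000000101 ; hops seen [H0,H1] ; pick H1
  + 251.16.46.123/32 (H1) depth=32
  Q 80.81.64.0: descend 01010000010100010100 ; hops seen [H2] ; pick H2
  Q 231.219.203.8: descend 111 ; hops seen [∅] ; pick no-route
  + 0.0.0.0/0 (H2) depth=0
  + 80.81.68.0/22 (H3) depth=22
  Q 251.16.0.1: descend 111110110001000000 ; hops seen [H2,H0] ; pick H0
  + 167.236.176.0/20 (H0) depth=20
  Q 251.16.46.123: descend 11111011000100000010111001111011 ; hops seen [H2,H0,H1,H1] ; pick H1
  + 80.0.0.0/7 (H3) depth=7
  Q 80.81.64.0: descend 010100000101000101000 ; hops seen [H2,H3,H2] ; pick H2
  Q 80.81.68.4: descend 0101000001010001010001 ; hops seen [H2,H3,H2,H3] ; pick H3
  Q 164.71.90.28: descend 101001 ; hops seen [H2] ; pick H2
  + 251.16.32.0/20 (H0) depth=20
  Q 251.16.32.2: descend 11111011000100000010 ; hops seen [H2,H0,H0] ; pick H0
  del 167.236.184.0/22 (clear depth 22)

== LOOKUPS ==
["H1","H1","H1","H2","H3","H1","H2","no-route","H0","H1","H2","H3","H2","H0"]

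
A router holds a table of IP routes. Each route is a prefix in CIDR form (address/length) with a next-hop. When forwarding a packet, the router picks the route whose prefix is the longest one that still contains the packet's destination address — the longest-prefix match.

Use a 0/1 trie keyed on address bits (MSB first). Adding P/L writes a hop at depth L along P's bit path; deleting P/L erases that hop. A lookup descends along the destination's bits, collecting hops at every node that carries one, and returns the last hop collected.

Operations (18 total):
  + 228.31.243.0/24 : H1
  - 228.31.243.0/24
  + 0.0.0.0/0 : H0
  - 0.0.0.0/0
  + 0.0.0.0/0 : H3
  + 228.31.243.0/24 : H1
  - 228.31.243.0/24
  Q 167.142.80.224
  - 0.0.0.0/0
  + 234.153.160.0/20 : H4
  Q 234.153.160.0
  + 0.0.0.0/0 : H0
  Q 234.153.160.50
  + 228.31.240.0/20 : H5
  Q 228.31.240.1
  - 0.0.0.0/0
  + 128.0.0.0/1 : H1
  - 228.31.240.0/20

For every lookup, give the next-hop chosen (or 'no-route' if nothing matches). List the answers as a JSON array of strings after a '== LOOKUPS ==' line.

Apply in order:
  + 228.31.243.0/24 (H1) depth=24
  del 228.31.243.0/24 (clear depth 24)
  + 0.0.0.0/0 (H0) depth=0
  del 0.0.0.0/0 (clear depth 0)
  + 0.0.0.0/0 (H3) depth=0
  + 228.31.243.0/24 (H1) depth=24
  del 228.31.243.0/24 (clear depth 24)
  lookup 167.142.80.224: bits 1 walk d0:H3→d1:- -> H3
  del 0.0.0.0/0 (clear depth 0)
  + 234.153.160.0/20 (H4) depth=20
  lookup 234.153.160.0: bits 11101010100110011010 walk d0:-→d1:-→d2:-→d3:-→d4:-→d5:-→d6:-→d7:-→d8:-→d9:-→d10:-→d11:-→d12:-→d13:-→d14:-→d15:-→d16:-→d17:-→d18:-→d19:-→d20:H4 -> H4
  + 0.0.0.0/0 (H0) depth=0
  lookup 234.153.160.50: bits 11101010100110011010 walk d0:H0→d1:-→d2:-→d3:-→d4:-→d5:-→d6:-→d7:-→d8:-→d9:-→d10:-→d11:-→d12:-→d13:-→d14:-→d15:-→d16:-→d17:-→d18:-→d19:-→d20:H4 -> H4
  + 228.31.240.0/20 (H5) depth=20
  lookup 228.31.240.1: bits 1110010000011111111100 walk d0:H0→d1:-→d2:-→d3:-→d4:-→d5:-→d6:-→d7:-→d8:-→d9:-→d10:-→d11:-→d12:-→d13:-→d14:-→d15:-→d16:-→d17:-→d18:-→d19:-→d20:H5→d21:-→d22:- -> H5
  del 0.0.0.0/0 (clear depth 0)
  + 128.0.0.0/1 (H1) depth=1
  del 228.31.240.0/20 (clear depth 20)

== LOOKUPS ==
["H3","H4","H4","H5"]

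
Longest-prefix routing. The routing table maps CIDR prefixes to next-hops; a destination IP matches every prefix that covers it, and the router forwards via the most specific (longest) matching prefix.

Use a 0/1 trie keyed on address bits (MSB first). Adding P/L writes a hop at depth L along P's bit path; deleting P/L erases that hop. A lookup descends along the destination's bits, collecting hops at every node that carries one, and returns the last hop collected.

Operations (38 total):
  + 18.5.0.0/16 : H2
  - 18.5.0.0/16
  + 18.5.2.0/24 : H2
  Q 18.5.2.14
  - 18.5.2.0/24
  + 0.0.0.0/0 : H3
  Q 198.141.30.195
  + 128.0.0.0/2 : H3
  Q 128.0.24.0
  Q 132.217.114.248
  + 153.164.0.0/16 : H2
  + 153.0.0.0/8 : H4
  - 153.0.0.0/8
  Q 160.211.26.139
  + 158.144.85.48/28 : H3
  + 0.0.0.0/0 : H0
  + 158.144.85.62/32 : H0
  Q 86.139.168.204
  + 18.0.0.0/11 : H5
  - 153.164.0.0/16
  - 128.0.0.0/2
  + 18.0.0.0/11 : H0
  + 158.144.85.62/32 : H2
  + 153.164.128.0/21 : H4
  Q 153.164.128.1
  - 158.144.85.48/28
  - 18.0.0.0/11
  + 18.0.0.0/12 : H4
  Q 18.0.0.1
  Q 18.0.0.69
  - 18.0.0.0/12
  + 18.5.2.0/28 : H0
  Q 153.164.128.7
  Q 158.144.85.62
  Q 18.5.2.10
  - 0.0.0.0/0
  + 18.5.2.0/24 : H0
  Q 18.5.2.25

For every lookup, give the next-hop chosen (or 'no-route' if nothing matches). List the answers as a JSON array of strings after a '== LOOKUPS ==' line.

Apply in order:
  add 18.5.0.0/16 -> H2 at depth 16
  del 18.5.0.0/16 (clear depth 16)
  add 18.5.2.0/24 -> H2 at depth 24
  lookup 18.5.2.14: bits 000100100000010100000010 walk d0:-→d1:-→d2:-→d3:-→d4:-→d5:-→d6:-→d7:-→d8:-→d9:-→d10:-→d11:-→d12:-→d13:-→d14:-→d15:-→d16:-→d17:-→d18:-→d19:-→d20:-→d21:-→d22:-→d23:-→d24:H2 -> H2
  del 18.5.2.0/24 (clear depth 24)
  add 0.0.0.0/0 -> H3 at depth 0
  lookup 198.141.30.195: bits ε walk d0:H3 -> H3
  add 128.0.0.0/2 -> H3 at depth 2
  lookup 128.0.24.0: bits 10 walk d0:H3→d1:-→d2:H3 -> H3
  lookup 132.217.114.248: bits 10 walk d0:H3→d1:-→d2:H3 -> H3
  add 153.164.0.0/16 -> H2 at depth 16
  add 153.0.0.0/8 -> H4 at depth 8
  del 153.0.0.0/8 (clear depth 8)
  lookup 160.211.26.139: bits 10 walk d0:H3→d1:-→d2:H3 -> H3
  add 158.144.85.48/28 -> H3 at depth 28
  add 0.0.0.0/0 -> H0 at depth 0
  add 158.144.85.62/32 -> H0 at depth 32
  lookup 86.139.168.204: bits 0 walk d0:H0→d1:- -> H0
  add 18.0.0.0/11 -> H5 at depth 11
  del 153.164.0.0/16 (clear depth 16)
  del 128.0.0.0/2 (clear depth 2)
  add 18.0.0.0/11 -> H0 at depth 11
  add 158.144.85.62/32 -> H2 at depth 32
  add 153.164.128.0/21 -> H4 at depth 21
  lookup 153.164.128.1: bits 100110011010010010000 walk d0:H0→d1:-→d2:-→d3:-→d4:-→d5:-→d6:-→d7:-→d8:-→d9:-→d10:-→d11:-→d12:-→d13:-→d14:-→d15:-→d16:-→d17:-→d18:-→d19:-→d20:-→d21:H4 -> H4
  del 158.144.85.48/28 (clear depth 28)
  del 18.0.0.0/11 (clear depth 11)
  add 18.0.0.0/12 -> H4 at depth 12
  lookup 18.0.0.1: bits 0001001000000 walk d0:H0→d1:-→d2:-→d3:-→d4:-→d5:-→d6:-→d7:-→d8:-→d9:-→d10:-→d11:-→d12:H4→d13:- -> H4
  lookup 18.0.0.69: bits 0001001000000 walk d0:H0→d1:-→d2:-→d3:-→d4:-→d5:-→d6:-→d7:-→d8:-→d9:-→d10:-→d11:-→d12:H4→d13:- -> H4
  del 18.0.0.0/12 (clear depth 12)
  add 18.5.2.0/28 -> H0 at depth 28
  lookup 153.164.128.7: bits 100110011010010010000 walk d0:H0→d1:-→d2:-→d3:-→d4:-→d5:-→d6:-→d7:-→d8:-→d9:-→d10:-→d11:-→d12:-→d13:-→d14:-→d15:-→d16:-→d17:-→d18:-→d19:-→d20:-→d21:H4 -> H4
  lookup 158.144.85.62: bits 10011110100100000101010100111110 walk d0:H0→d1:-→d2:-→d3:-→d4:-→d5:-→d6:-→d7:-→d8:-→d9:-→d10:-→d11:-→d12:-→d13:-→d14:-→d15:-→d16:-→d17:-→d18:-→d19:-→d20:-→d21:-→d22:-→d23:-→d24:-→d25:-→d26:-→d27:-→d28:-→d29:-→d30:-→d31:-→d32:H2 -> H2
  lookup 18.5.2.10: bits 0001001000000101000000100000 walk d0:H0→d1:-→d2:-→d3:-→d4:-→d5:-→d6:-→d7:-→d8:-→d9:-→d10:-→d11:-→d12:-→d13:-→d14:-→d15:-→d16:-→d17:-→d18:-→d19:-→d20:-→d21:-→d22:-→d23:-→d24:-→d25:-→d26:-→d27:-→d28:H0 -> H0
  del 0.0.0.0/0 (clear depth 0)
  add 18.5.2.0/24 -> H0 at depth 24
  lookup 18.5.2.25: bits 000100100000010100000010000 walk d0:-→d1:-→d2:-→d3:-→d4:-→d5:-→d6:-→d7:-→d8:-→d9:-→d10:-→d11:-→d12:-→d13:-→d14:-→d15:-→d16:-→d17:-→d18:-→d19:-→d20:-→d21:-→d22:-→d23:-→d24:H0→d25:-→d26:-→d27:- -> H0

== LOOKUPS ==
["H2","H3","H3","H3","H3","H0","H4","H4","H4","H4","H2","H0","H0"]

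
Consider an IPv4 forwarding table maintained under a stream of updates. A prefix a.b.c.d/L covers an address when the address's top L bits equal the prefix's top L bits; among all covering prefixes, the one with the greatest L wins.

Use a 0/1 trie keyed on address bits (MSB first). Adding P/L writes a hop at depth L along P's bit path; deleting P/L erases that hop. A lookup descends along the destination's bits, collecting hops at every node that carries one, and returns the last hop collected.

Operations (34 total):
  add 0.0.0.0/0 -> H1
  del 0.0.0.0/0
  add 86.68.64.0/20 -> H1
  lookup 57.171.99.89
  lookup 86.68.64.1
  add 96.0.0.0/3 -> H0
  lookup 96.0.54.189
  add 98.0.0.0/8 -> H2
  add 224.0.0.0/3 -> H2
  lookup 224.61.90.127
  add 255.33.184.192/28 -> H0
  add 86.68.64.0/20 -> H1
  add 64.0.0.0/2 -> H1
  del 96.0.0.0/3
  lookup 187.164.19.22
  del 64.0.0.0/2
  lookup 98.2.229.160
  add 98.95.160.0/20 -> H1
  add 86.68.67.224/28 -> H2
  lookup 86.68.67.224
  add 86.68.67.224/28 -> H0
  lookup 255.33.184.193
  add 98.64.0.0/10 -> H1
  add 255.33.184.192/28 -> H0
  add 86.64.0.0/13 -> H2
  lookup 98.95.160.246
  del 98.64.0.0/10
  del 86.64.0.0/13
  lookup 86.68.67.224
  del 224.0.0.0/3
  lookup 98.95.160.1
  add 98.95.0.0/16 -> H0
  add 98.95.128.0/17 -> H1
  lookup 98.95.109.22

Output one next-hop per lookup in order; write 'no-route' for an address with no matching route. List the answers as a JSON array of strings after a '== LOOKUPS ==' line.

Apply in order:
  add 0.0.0.0/0 -> H1 at depth 0
  del 0.0.0.0/0 (clear depth 0)
  add 86.68.64.0/20 -> H1 at depth 20
  lookup 57.171.99.89: bits 0 walk d0:-→d1:- -> no-route
  lookup 86.68.64.1: bits 01010110010001000100 walk d0:-→d1:-→d2:-→d3:-→d4:-→d5:-→d6:-→d7:-→d8:-→d9:-→d10:-→d11:-→d12:-→d13:-→d14:-→d15:-→d16:-→d17:-→d18:-→d19:-→d20:H1 -> H1
  add 96.0.0.0/3 -> H0 at depth 3
  lookup 96.0.54.189: bits 011 walk d0:-→d1:-→d2:-→d3:H0 -> H0
  add 98.0.0.0/8 -> H2 at depth 8
  add 224.0.0.0/3 -> H2 at depth 3
  lookup 224.61.90.127: bits 111 walk d0:-→d1:-→d2:-→d3:H2 -> H2
  add 255.33.184.192/28 -> H0 at depth 28
  add 86.68.64.0/20 -> H1 at depth 20
  add 64.0.0.0/2 -> H1 at depth 2
  del 96.0.0.0/3 (clear depth 3)
  lookup 187.164.19.22: bits 1 walk d0:-→d1:- -> no-route
  del 64.0.0.0/2 (clear depth 2)
  lookup 98.2.229.160: bits 01100010 walk d0:-→d1:-→d2:-→d3:-→d4:-→d5:-→d6:-→d7:-→d8:H2 -> H2
  add 98.95.160.0/20 -> H1 at depth 20
  add 86.68.67.224/28 -> H2 at depth 28
  lookup 86.68.67.224: bits 0101011001000100010000111110 walk d0:-→d1:-→d2:-→d3:-→d4:-→d5:-→d6:-→d7:-→d8:-→d9:-→d10:-→d11:-→d12:-→d13:-→d14:-→d15:-→d16:-→d17:-→d18:-→d19:-→d20:H1→d21:-→d22:-→d23:-→d24:-→d25:-→d26:-→d27:-→d28:H2 -> H2
  add 86.68.67.224/28 -> H0 at depth 28
  lookup 255.33.184.193: bits 1111111100100001101110001100 walk d0:-→d1:-→d2:-→d3:H2→d4:-→d5:-→d6:-→d7:-→d8:-→d9:-→d10:-→d11:-→d12:-→d13:-→d14:-→d15:-→d16:-→d17:-→d18:-→d19:-→d20:-→d21:-→d22:-→d23:-→d24:-→d25:-→d26:-→d27:-→d28:H0 -> H0
  add 98.64.0.0/10 -> H1 at depth 10
  add 255.33.184.192/28 -> H0 at depth 28
  add 86.64.0.0/13 -> H2 at depth 13
  lookup 98.95.160.246: bits 01100010010111111010 walk d0:-→d1:-→d2:-→d3:-→d4:-→d5:-→d6:-→d7:-→d8:H2→d9:-→d10:H1→d11:-→d12:-→d13:-→d14:-→d15:-→d16:-→d17:-→d18:-→d19:-→d20:H1 -> H1
  del 98.64.0.0/10 (clear depth 10)
  del 86.64.0.0/13 (clear depth 13)
  lookup 86.68.67.224: bits 0101011001000100010000111110 walk d0:-→d1:-→d2:-→d3:-→d4:-→d5:-→d6:-→d7:-→d8:-→d9:-→d10:-→d11:-→d12:-→d13:-→d14:-→d15:-→d16:-→d17:-→d18:-→d19:-→d20:H1→d21:-→d22:-→d23:-→d24:-→d25:-→d26:-→d27:-→d28:H0 -> H0
  del 224.0.0.0/3 (clear depth 3)
  lookup 98.95.160.1: bits 01100010010111111010 walk d0:-→d1:-→d2:-→d3:-→d4:-→d5:-→d6:-→d7:-→d8:H2→d9:-→d10:-→d11:-→d12:-→d13:-→d14:-→d15:-→d16:-→d17:-→d18:-→d19:-→d20:H1 -> H1
  add 98.95.0.0/16 -> H0 at depth 16
  add 98.95.128.0/17 -> H1 at depth 17
  lookup 98.95.109.22: bits 0110001001011111 walk d0:-→d1:-→d2:-→d3:-→d4:-→d5:-→d6:-→d7:-→d8:H2→d9:-→d10:-→d11:-→d12:-→d13:-→d14:-→d15:-→d16:H0 -> H0

== LOOKUPS ==
["no-route","H1","H0","H2","no-route","H2","H2","H0","H1","H0","H1","H0"]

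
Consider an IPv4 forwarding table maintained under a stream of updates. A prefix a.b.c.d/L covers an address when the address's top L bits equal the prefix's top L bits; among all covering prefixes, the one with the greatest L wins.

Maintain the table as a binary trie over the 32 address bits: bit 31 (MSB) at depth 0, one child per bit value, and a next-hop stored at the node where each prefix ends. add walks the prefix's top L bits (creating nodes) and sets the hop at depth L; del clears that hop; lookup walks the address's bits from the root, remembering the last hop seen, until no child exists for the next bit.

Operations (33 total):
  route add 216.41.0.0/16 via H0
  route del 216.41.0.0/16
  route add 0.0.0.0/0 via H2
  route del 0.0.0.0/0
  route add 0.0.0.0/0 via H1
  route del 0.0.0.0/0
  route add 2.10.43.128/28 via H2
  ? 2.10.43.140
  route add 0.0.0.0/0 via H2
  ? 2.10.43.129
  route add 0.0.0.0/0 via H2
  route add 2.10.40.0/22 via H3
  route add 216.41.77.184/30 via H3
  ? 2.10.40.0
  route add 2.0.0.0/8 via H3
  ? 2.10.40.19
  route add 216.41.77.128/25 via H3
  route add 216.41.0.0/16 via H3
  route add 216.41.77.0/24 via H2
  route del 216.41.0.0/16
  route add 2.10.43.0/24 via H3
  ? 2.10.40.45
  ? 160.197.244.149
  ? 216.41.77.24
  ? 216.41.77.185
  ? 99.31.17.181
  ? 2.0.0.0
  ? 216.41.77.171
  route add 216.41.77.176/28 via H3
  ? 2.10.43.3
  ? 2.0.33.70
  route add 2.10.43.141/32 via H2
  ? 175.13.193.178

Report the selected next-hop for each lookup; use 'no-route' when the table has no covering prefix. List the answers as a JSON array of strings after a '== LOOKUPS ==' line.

Trace:
  add 216.41.0.0/16 -> H0 at depth 16
  del 216.41.0.0/16 (clear depth 16)
  add 0.0.0.0/0 -> H2 at depth 0
  del 0.0.0.0/0 (clear depth 0)
  add 0.0.0.0/0 -> H1 at depth 0
  del 0.0.0.0/0 (clear depth 0)
  add 2.10.43.128/28 -> H2 at depth 28
  lookup 2.10.43.140: bits 0000001000001010001010111000 walk d0:-→d1:-→d2:-→d3:-→d4:-→d5:-→d6:-→d7:-→d8:-→d9:-→d10:-→d11:-→d12:-→d13:-→d14:-→d15:-→d16:-→d17:-→d18:-→d19:-→d20:-→d21:-→d22:-→d23:-→d24:-→d25:-→d26:-→d27:-→d28:H2 -> H2
  add 0.0.0.0/0 -> H2 at depth 0
  lookup 2.10.43.129: bits 0000001000001010001010111000 walk d0:H2→d1:-→d2:-→d3:-→d4:-→d5:-→d6:-→d7:-→d8:-→d9:-→d10:-→d11:-→d12:-→d13:-→d14:-→d15:-→d16:-→d17:-→d18:-→d19:-→d20:-→d21:-→d22:-→d23:-→d24:-→d25:-→d26:-→d27:-→d28:H2 -> H2
  add 0.0.0.0/0 -> H2 at depth 0
  add 2.10.40.0/22 -> H3 at depth 22
  add 216.41.77.184/30 -> H3 at depth 30
  lookup 2.10.40.0: bits 0000001000001010001010 walk d0:H2→d1:-→d2:-→d3:-→d4:-→d5:-→d6:-→d7:-→d8:-→d9:-→d10:-→d11:-→d12:-→d13:-→d14:-→d15:-→d16:-→d17:-→d18:-→d19:-→d20:-→d21:-→d22:H3 -> H3
  add 2.0.0.0/8 -> H3 at depth 8
  lookup 2.10.40.19: bits 0000001000001010001010 walk d0:H2→d1:-→d2:-→d3:-→d4:-→d5:-→d6:-→d7:-→d8:H3→d9:-→d10:-→d11:-→d12:-→d13:-→d14:-→d15:-→d16:-→d17:-→d18:-→d19:-→d20:-→d21:-→d22:H3 -> H3
  add 216.41.77.128/25 -> H3 at depth 25
  add 216.41.0.0/16 -> H3 at depth 16
  add 216.41.77.0/24 -> H2 at depth 24
  del 216.41.0.0/16 (clear depth 16)
  add 2.10.43.0/24 -> H3 at depth 24
  lookup 2.10.40.45: bits 0000001000001010001010 walk d0:H2→d1:-→d2:-→d3:-→d4:-→d5:-→d6:-→d7:-→d8:H3→d9:-→d10:-→d11:-→d12:-→d13:-→d14:-→d15:-→d16:-→d17:-→d18:-→d19:-→d20:-→d21:-→d22:H3 -> H3
  lookup 160.197.244.149: bits 1 walk d0:H2→d1:- -> H2
  lookup 216.41.77.24: bits 110110000010100101001101 walk d0:H2→d1:-→d2:-→d3:-→d4:-→d5:-→d6:-→d7:-→d8:-→d9:-→d10:-→d11:-→d12:-→d13:-→d14:-→d15:-→d16:-→d17:-→d18:-→d19:-→d20:-→d21:-→d22:-→d23:-→d24:H2 -> H2
  lookup 216.41.77.185: bits 110110000010100101001101101110 walk d0:H2→d1:-→d2:-→d3:-→d4:-→d5:-→d6:-→d7:-→d8:-→d9:-→d10:-→d11:-→d12:-→d13:-→d14:-→d15:-→d16:-→d17:-→d18:-→d19:-→d20:-→d21:-→d22:-→d23:-→d24:H2→d25:H3→d26:-→d27:-→d28:-→d29:-→d30:H3 -> H3
  lookup 99.31.17.181: bits 0 walk d0:H2→d1:- -> H2
  lookup 2.0.0.0: bits 000000100000 walk d0:H2→d1:-→d2:-→d3:-→d4:-→d5:-→d6:-→d7:-→d8:H3→d9:-→d10:-→d11:-→d12:- -> H3
  lookup 216.41.77.171: bits 110110000010100101001101101 walk d0:H2→d1:-→d2:-→d3:-→d4:-→d5:-→d6:-→d7:-→d8:-→d9:-→d10:-→d11:-→d12:-→d13:-→d14:-→d15:-→d16:-→d17:-→d18:-→d19:-→d20:-→d21:-→d22:-→d23:-→d24:H2→d25:H3→d26:-→d27:- -> H3
  add 216.41.77.176/28 -> H3 at depth 28
  lookup 2.10.43.3: bits 000000100000101000101011 walk d0:H2→d1:-→d2:-→d3:-→d4:-→d5:-→d6:-→d7:-→d8:H3→d9:-→d10:-→d11:-→d12:-→d13:-→d14:-→d15:-→d16:-→d17:-→d18:-→d19:-→d20:-→d21:-→d22:H3→d23:-→d24:H3 -> H3
  lookup 2.0.33.70: bits 000000100000 walk d0:H2→d1:-→d2:-→d3:-→d4:-→d5:-→d6:-→d7:-→d8:H3→d9:-→d10:-→d11:-→d12:- -> H3
  add 2.10.43.141/32 -> H2 at depth 32
  lookup 175.13.193.178: bits 1 walk d0:H2→d1:- -> H2

== LOOKUPS ==
["H2","H2","H3","H3","H3","H2","H2","H3","H2","H3","H3","H3","H3","H2"]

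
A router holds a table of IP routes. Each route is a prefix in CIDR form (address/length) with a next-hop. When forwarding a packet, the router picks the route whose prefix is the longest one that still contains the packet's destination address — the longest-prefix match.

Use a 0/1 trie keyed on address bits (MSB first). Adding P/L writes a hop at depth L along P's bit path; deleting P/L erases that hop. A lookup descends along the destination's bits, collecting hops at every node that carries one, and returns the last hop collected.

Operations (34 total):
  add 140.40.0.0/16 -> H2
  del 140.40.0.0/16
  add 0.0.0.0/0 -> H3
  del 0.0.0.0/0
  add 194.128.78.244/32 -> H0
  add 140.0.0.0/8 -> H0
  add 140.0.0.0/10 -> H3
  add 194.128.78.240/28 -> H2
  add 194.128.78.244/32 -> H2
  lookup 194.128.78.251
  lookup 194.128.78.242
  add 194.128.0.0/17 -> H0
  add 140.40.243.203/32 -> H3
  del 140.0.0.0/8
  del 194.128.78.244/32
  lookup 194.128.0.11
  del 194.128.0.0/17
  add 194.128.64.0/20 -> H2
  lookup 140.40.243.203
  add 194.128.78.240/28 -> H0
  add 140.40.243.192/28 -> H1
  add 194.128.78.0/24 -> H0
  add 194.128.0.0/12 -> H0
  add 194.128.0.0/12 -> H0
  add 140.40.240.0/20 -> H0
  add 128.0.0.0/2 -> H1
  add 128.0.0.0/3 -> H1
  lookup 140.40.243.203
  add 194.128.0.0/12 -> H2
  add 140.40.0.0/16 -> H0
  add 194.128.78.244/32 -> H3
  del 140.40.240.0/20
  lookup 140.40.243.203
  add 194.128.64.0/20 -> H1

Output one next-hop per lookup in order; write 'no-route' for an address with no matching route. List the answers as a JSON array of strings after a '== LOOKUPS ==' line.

Process each operation:
  add 140.40.0.0/16 -> H2 at depth 16
  del 140.40.0.0/16 (clear depth 16)
  add 0.0.0.0/0 -> H3 at depth 0
  del 0.0.0.0/0 (clear depth 0)
  add 194.128.78.244/32 -> H0 at depth 32
  add 140.0.0.0/8 -> H0 at depth 8
  add 140.0.0.0/10 -> H3 at depth 10
  add 194.128.78.240/28 -> H2 at depth 28
  add 194.128.78.244/32 -> H2 at depth 32
  ? 194.128.78.251  path d0:-→d1:-→d2:-→d3:-→d4:-→d5:-→d6:-→d7:-→d8:-→d9:-→d10:-→d11:-→d12:-→d13:-→d14:-→d15:-→d16:-→d17:-→d18:-→d19:-→d20:-→d21:-→d22:-→d23:-→d24:-→d25:-→d26:-→d27:-→d28:H2  best=H2
  ? 194.128.78.242  path d0:-→d1:-→d2:-→d3:-→d4:-→d5:-→d6:-→d7:-→d8:-→d9:-→d10:-→d11:-→d12:-→d13:-→d14:-→d15:-→d16:-→d17:-→d18:-→d19:-→d20:-→d21:-→d22:-→d23:-→d24:-→d25:-→d26:-→d27:-→d28:H2→d29:-  best=H2
  add 194.128.0.0/17 -> H0 at depth 17
  add 140.40.243.203/32 -> H3 at depth 32
  del 140.0.0.0/8 (clear depth 8)
  del 194.128.78.244/32 (clear depth 32)
  ? 194.128.0.11  path d0:-→d1:-→d2:-→d3:-→d4:-→d5:-→d6:-→d7:-→d8:-→d9:-→d10:-→d11:-→d12:-→d13:-→d14:-→d15:-→d16:-→d17:H0  best=H0
  del 194.128.0.0/17 (clear depth 17)
  add 194.128.64.0/20 -> H2 at depth 20
  ? 140.40.243.203  path d0:-→d1:-→d2:-→d3:-→d4:-→d5:-→d6:-→d7:-→d8:-→d9:-→d10:H3→d11:-→d12:-→d13:-→d14:-→d15:-→d16:-→d17:-→d18:-→d19:-→d20:-→d21:-→d22:-→d23:-→d24:-→d25:-→d26:-→d27:-→d28:-→d29:-→d30:-→d31:-→d32:H3  best=H3
  add 194.128.78.240/28 -> H0 at depth 28
  add 140.40.243.192/28 -> H1 at depth 28
  add 194.128.78.0/24 -> H0 at depth 24
  add 194.128.0.0/12 -> H0 at depth 12
  add 194.128.0.0/12 -> H0 at depth 12
  add 140.40.240.0/20 -> H0 at depth 20
  add 128.0.0.0/2 -> H1 at depth 2
  add 128.0.0.0/3 -> H1 at depth 3
  ? 140.40.243.203  path d0:-→d1:-→d2:H1→d3:H1→d4:-→d5:-→d6:-→d7:-→d8:-→d9:-→d10:H3→d11:-→d12:-→d13:-→d14:-→d15:-→d16:-→d17:-→d18:-→d19:-→d20:H0→d21:-→d22:-→d23:-→d24:-→d25:-→d26:-→d27:-→d28:H1→d29:-→d30:-→d31:-→d32:H3  best=H3
  add 194.128.0.0/12 -> H2 at depth 12
  add 140.40.0.0/16 -> H0 at depth 16
  add 194.128.78.244/32 -> H3 at depth 32
  del 140.40.240.0/20 (clear depth 20)
  ? 140.40.243.203  path d0:-→d1:-→d2:H1→d3:H1→d4:-→d5:-→d6:-→d7:-→d8:-→d9:-→d10:H3→d11:-→d12:-→d13:-→d14:-→d15:-→d16:H0→d17:-→d18:-→d19:-→d20:-→d21:-→d22:-→d23:-→d24:-→d25:-→d26:-→d27:-→d28:H1→d29:-→d30:-→d31:-→d32:H3  best=H3
  add 194.128.64.0/20 -> H1 at depth 20

== LOOKUPS ==
["H2","H2","H0","H3","H3","H3"]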